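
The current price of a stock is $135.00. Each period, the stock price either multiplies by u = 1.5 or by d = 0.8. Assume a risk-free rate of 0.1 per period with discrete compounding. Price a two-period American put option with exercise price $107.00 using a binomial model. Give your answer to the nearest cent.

$5.56

Risk-neutral probability p = (1 + 0.1 − 0.8)/(1.5 − 0.8) = 0.3000/0.7000 = 0.4286
Terminal stock prices: S_uu = 303.8, S_ud = 162, S_dd = 86.4
Terminal payoffs (K − S): max(-196.8, 0) = 0, max(-55, 0) = 0, max(20.6, 0) = 20.6
Node u (S = 202.5): continuation = 1/1.1·[0.4286·0.0000 + 0.5714·0.0000] = 0.0000; exercise value = 0.0000 ≤ continuation, so V_u = 0.0000
Node d (S = 108): continuation = 1/1.1·[0.4286·0.0000 + 0.5714·20.6000] = 10.7013; exercise value = 0.0000 ≤ continuation, so V_d = 10.7013
Node 0 (S = 135): continuation = 1/1.1·[0.4286·0.0000 + 0.5714·10.7013] = 5.5591; exercise value = 0.0000 ≤ continuation, so V_0 = 5.5591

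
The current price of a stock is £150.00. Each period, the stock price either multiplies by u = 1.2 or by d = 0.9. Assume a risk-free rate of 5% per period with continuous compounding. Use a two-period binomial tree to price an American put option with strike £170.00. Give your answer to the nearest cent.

Risk-neutral probability p = (e^0.05 − 0.9)/(1.2 − 0.9) = 0.1513/0.3000 = 0.5042
Terminal stock prices: S_uu = 216, S_ud = 162, S_dd = 121.5
Terminal payoffs (K − S): max(-46, 0) = 0, max(8, 0) = 8, max(48.5, 0) = 48.5
Node u (S = 180): continuation = e^(−0.05)·[0.5042·0.0000 + 0.4958·8.0000] = 3.7727; exercise value = 0.0000 ≤ continuation, so V_u = 3.7727
Node d (S = 135): continuation = e^(−0.05)·[0.5042·8.0000 + 0.4958·48.5000] = 26.7090; exercise value = 35.0000 > continuation, so V_d = 35.0000 (exercise)
Node 0 (S = 150): continuation = e^(−0.05)·[0.5042·3.7727 + 0.4958·35.0000] = 18.3150; exercise value = 20.0000 > continuation, so V_0 = 20.0000 (exercise)

£20.00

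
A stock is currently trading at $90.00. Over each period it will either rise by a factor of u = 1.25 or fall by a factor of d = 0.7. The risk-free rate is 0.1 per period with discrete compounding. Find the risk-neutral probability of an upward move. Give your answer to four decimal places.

p = 0.7273

Risk-neutral probability p = (1 + 0.1 − 0.7)/(1.25 − 0.7) = 0.4000/0.5500 = 0.7273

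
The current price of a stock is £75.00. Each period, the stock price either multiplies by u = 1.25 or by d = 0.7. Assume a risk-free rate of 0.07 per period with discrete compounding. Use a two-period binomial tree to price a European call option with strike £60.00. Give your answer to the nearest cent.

Risk-neutral probability p = (1 + 0.07 − 0.7)/(1.25 − 0.7) = 0.3700/0.5500 = 0.6727
Terminal stock prices: S_uu = 117.2, S_ud = 65.62, S_dd = 36.75
Terminal payoffs (S − K): max(57.19, 0) = 57.19, max(5.625, 0) = 5.625, max(-23.25, 0) = 0
Node u (S = 93.75): V_u = 1/1.07·[0.6727·57.1875 + 0.3273·5.6250] = 37.6752
Node d (S = 52.5): V_d = 1/1.07·[0.6727·5.6250 + 0.3273·0.0000] = 3.5365
Node 0 (S = 75): V_0 = 1/1.07·[0.6727·37.6752 + 0.3273·3.5365] = 24.7688

£24.77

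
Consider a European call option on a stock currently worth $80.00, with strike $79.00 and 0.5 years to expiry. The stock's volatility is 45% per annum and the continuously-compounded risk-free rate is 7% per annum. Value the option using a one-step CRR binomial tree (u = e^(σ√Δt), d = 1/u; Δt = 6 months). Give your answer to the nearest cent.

CRR parameters: u = e^(σ√Δt) = e^(0.45·√0.5) = 1.3746, d = 1/u = 0.7275
Per-period rate: rΔt = 0.07·0.5 = 0.035, so R = e^0.035 = 1.0356
Risk-neutral probability p = (e^0.035 − 0.7275)/(1.3746 − 0.7275) = 0.3082/0.6472 = 0.4762
Terminal stock prices: S_u = 110, S_d = 58.2
Terminal payoffs (S − K): max(30.97, 0) = 30.97, max(-20.8, 0) = 0
Node 0 (S = 80): V_0 = e^(−0.035)·[0.4762·30.9719 + 0.5238·0.0000] = 14.2401

$14.24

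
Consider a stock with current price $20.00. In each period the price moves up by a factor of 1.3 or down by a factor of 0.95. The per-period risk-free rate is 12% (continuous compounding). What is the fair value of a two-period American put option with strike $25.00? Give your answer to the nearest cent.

$5.00

Risk-neutral probability p = (e^0.12 − 0.95)/(1.3 − 0.95) = 0.1775/0.3500 = 0.5071
Terminal stock prices: S_uu = 33.8, S_ud = 24.7, S_dd = 18.05
Terminal payoffs (K − S): max(-8.8, 0) = 0, max(0.3, 0) = 0.3, max(6.95, 0) = 6.95
Node u (S = 26): continuation = e^(−0.12)·[0.5071·0.0000 + 0.4929·0.3000] = 0.1311; exercise value = 0.0000 ≤ continuation, so V_u = 0.1311
Node d (S = 19): continuation = e^(−0.12)·[0.5071·0.3000 + 0.4929·6.9500] = 3.1730; exercise value = 6.0000 > continuation, so V_d = 6.0000 (exercise)
Node 0 (S = 20): continuation = e^(−0.12)·[0.5071·0.1311 + 0.4929·6.0000] = 2.6818; exercise value = 5.0000 > continuation, so V_0 = 5.0000 (exercise)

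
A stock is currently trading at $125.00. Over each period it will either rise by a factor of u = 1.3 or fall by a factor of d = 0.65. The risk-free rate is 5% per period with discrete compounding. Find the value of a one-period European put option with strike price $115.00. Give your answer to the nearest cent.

$12.36

Risk-neutral probability p = (1 + 0.05 − 0.65)/(1.3 − 0.65) = 0.4000/0.6500 = 0.6154
Terminal stock prices: S_u = 162.5, S_d = 81.25
Terminal payoffs (K − S): max(-47.5, 0) = 0, max(33.75, 0) = 33.75
Node 0 (S = 125): V_0 = 1/1.05·[0.6154·0.0000 + 0.3846·33.7500] = 12.3626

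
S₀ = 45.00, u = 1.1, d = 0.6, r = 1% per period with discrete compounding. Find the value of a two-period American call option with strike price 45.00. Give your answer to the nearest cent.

Risk-neutral probability p = (1 + 0.01 − 0.6)/(1.1 − 0.6) = 0.4100/0.5000 = 0.8200
Terminal stock prices: S_uu = 54.45, S_ud = 29.7, S_dd = 16.2
Terminal payoffs (S − K): max(9.45, 0) = 9.45, max(-15.3, 0) = 0, max(-28.8, 0) = 0
Node u (S = 49.5): continuation = 1/1.01·[0.8200·9.4500 + 0.1800·0.0000] = 7.6723; exercise value = 4.5000 ≤ continuation, so V_u = 7.6723
Node d (S = 27): continuation = 1/1.01·[0.8200·0.0000 + 0.1800·0.0000] = 0.0000; exercise value = 0.0000 ≤ continuation, so V_d = 0.0000
Node 0 (S = 45): continuation = 1/1.01·[0.8200·7.6723 + 0.1800·0.0000] = 6.2290; exercise value = 0.0000 ≤ continuation, so V_0 = 6.2290

6.23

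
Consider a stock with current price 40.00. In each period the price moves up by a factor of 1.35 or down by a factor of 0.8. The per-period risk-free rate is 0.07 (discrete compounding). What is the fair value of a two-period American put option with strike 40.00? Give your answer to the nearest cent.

3.81

Risk-neutral probability p = (1 + 0.07 − 0.8)/(1.35 − 0.8) = 0.2700/0.5500 = 0.4909
Terminal stock prices: S_uu = 72.9, S_ud = 43.2, S_dd = 25.6
Terminal payoffs (K − S): max(-32.9, 0) = 0, max(-3.2, 0) = 0, max(14.4, 0) = 14.4
Node u (S = 54): continuation = 1/1.07·[0.4909·0.0000 + 0.5091·0.0000] = 0.0000; exercise value = 0.0000 ≤ continuation, so V_u = 0.0000
Node d (S = 32): continuation = 1/1.07·[0.4909·0.0000 + 0.5091·14.4000] = 6.8513; exercise value = 8.0000 > continuation, so V_d = 8.0000 (exercise)
Node 0 (S = 40): continuation = 1/1.07·[0.4909·0.0000 + 0.5091·8.0000] = 3.8063; exercise value = 0.0000 ≤ continuation, so V_0 = 3.8063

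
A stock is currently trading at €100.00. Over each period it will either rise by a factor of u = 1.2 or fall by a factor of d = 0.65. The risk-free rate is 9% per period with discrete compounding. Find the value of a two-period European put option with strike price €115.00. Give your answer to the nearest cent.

€12.41

Risk-neutral probability p = (1 + 0.09 − 0.65)/(1.2 − 0.65) = 0.4400/0.5500 = 0.8000
Terminal stock prices: S_uu = 144, S_ud = 78, S_dd = 42.25
Terminal payoffs (K − S): max(-29, 0) = 0, max(37, 0) = 37, max(72.75, 0) = 72.75
Node u (S = 120): V_u = 1/1.09·[0.8000·0.0000 + 0.2000·37.0000] = 6.7890
Node d (S = 65): V_d = 1/1.09·[0.8000·37.0000 + 0.2000·72.7500] = 40.5046
Node 0 (S = 100): V_0 = 1/1.09·[0.8000·6.7890 + 0.2000·40.5046] = 12.4148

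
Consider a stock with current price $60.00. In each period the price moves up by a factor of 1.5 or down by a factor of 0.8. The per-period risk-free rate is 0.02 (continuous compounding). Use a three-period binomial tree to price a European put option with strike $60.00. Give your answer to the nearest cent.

$9.88

Risk-neutral probability p = (e^0.02 − 0.8)/(1.5 − 0.8) = 0.2202/0.7000 = 0.3146
Terminal stock prices: S_uuu = 202.5, S_uud = 108, S_udd = 57.6, S_ddd = 30.72
Terminal payoffs (K − S): max(-142.5, 0) = 0, max(-48, 0) = 0, max(2.4, 0) = 2.4, max(29.28, 0) = 29.28
Node uu (S = 135): V_uu = e^(−0.02)·[0.3146·0.0000 + 0.6854·0.0000] = 0.0000
Node ud (S = 72): V_ud = e^(−0.02)·[0.3146·0.0000 + 0.6854·2.4000] = 1.6125
Node dd (S = 38.4): V_dd = e^(−0.02)·[0.3146·2.4000 + 0.6854·29.2800] = 20.4119
Node u (S = 90): V_u = e^(−0.02)·[0.3146·0.0000 + 0.6854·1.6125] = 1.0833
Node d (S = 48): V_d = e^(−0.02)·[0.3146·1.6125 + 0.6854·20.4119] = 14.2110
Node 0 (S = 60): V_0 = e^(−0.02)·[0.3146·1.0833 + 0.6854·14.2110] = 9.8818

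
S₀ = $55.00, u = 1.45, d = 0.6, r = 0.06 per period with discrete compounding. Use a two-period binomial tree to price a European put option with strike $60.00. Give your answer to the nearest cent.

$12.90

Risk-neutral probability p = (1 + 0.06 − 0.6)/(1.45 − 0.6) = 0.4600/0.8500 = 0.5412
Terminal stock prices: S_uu = 115.6, S_ud = 47.85, S_dd = 19.8
Terminal payoffs (K − S): max(-55.64, 0) = 0, max(12.15, 0) = 12.15, max(40.2, 0) = 40.2
Node u (S = 79.75): V_u = 1/1.06·[0.5412·0.0000 + 0.4588·12.1500] = 5.2592
Node d (S = 33): V_d = 1/1.06·[0.5412·12.1500 + 0.4588·40.2000] = 23.6038
Node 0 (S = 55): V_0 = 1/1.06·[0.5412·5.2592 + 0.4588·23.6038] = 12.9020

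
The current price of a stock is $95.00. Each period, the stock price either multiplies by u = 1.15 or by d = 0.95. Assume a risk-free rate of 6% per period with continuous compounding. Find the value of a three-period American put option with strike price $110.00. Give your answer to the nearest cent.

Risk-neutral probability p = (e^0.06 − 0.95)/(1.15 − 0.95) = 0.1118/0.2000 = 0.5592
Terminal stock prices: S_uuu = 144.5, S_uud = 119.4, S_udd = 98.6, S_ddd = 81.45
Terminal payoffs (K − S): max(-34.48, 0) = 0, max(-9.356, 0) = 0, max(11.4, 0) = 11.4, max(28.55, 0) = 28.55
Node uu (S = 125.6): continuation = e^(−0.06)·[0.5592·0.0000 + 0.4408·0.0000] = 0.0000; exercise value = 0.0000 ≤ continuation, so V_uu = 0.0000
Node ud (S = 103.8): continuation = e^(−0.06)·[0.5592·0.0000 + 0.4408·11.4019] = 4.7334; exercise value = 6.2125 > continuation, so V_ud = 6.2125 (exercise)
Node dd (S = 85.74): continuation = e^(−0.06)·[0.5592·11.4019 + 0.4408·28.5494] = 17.8566; exercise value = 24.2625 > continuation, so V_dd = 24.2625 (exercise)
Node u (S = 109.2): continuation = e^(−0.06)·[0.5592·0.0000 + 0.4408·6.2125] = 2.5791; exercise value = 0.7500 ≤ continuation, so V_u = 2.5791
Node d (S = 90.25): continuation = e^(−0.06)·[0.5592·6.2125 + 0.4408·24.2625] = 13.3441; exercise value = 19.7500 > continuation, so V_d = 19.7500 (exercise)
Node 0 (S = 95): continuation = e^(−0.06)·[0.5592·2.5791 + 0.4408·19.7500] = 9.5573; exercise value = 15.0000 > continuation, so V_0 = 15.0000 (exercise)

$15.00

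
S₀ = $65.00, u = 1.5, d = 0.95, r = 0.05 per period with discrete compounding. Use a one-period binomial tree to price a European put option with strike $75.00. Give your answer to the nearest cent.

Risk-neutral probability p = (1 + 0.05 − 0.95)/(1.5 − 0.95) = 0.1000/0.5500 = 0.1818
Terminal stock prices: S_u = 97.5, S_d = 61.75
Terminal payoffs (K − S): max(-22.5, 0) = 0, max(13.25, 0) = 13.25
Node 0 (S = 65): V_0 = 1/1.05·[0.1818·0.0000 + 0.8182·13.2500] = 10.3247

$10.32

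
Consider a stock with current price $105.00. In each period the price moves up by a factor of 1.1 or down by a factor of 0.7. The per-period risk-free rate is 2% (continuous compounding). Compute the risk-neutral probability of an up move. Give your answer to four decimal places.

p = 0.8005

Risk-neutral probability p = (e^0.02 − 0.7)/(1.1 − 0.7) = 0.3202/0.4000 = 0.8005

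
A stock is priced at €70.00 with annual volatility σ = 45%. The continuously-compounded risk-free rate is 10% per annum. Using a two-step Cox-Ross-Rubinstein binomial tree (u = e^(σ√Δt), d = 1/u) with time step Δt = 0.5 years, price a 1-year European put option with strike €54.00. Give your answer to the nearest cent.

€3.83

CRR parameters: u = e^(σ√Δt) = e^(0.45·√0.5) = 1.3746, d = 1/u = 0.7275
Per-period rate: rΔt = 0.1·0.5 = 0.05, so R = e^0.05 = 1.0513
Risk-neutral probability p = (e^0.05 − 0.7275)/(1.3746 − 0.7275) = 0.3238/0.6472 = 0.5003
Terminal stock prices: S_uu = 132.3, S_ud = 70, S_dd = 37.04
Terminal payoffs (K − S): max(-78.28, 0) = 0, max(-16, 0) = 0, max(16.96, 0) = 16.96
Node u (S = 96.23): V_u = e^(−0.05)·[0.5003·0.0000 + 0.4997·0.0000] = 0.0000
Node d (S = 50.92): V_d = e^(−0.05)·[0.5003·0.0000 + 0.4997·16.9563] = 8.0592
Node 0 (S = 70): V_0 = e^(−0.05)·[0.5003·0.0000 + 0.4997·8.0592] = 3.8305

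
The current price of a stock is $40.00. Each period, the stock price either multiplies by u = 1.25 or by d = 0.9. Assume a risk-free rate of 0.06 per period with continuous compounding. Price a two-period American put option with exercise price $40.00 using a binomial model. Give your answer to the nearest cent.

$2.03

Risk-neutral probability p = (e^0.06 − 0.9)/(1.25 − 0.9) = 0.1618/0.3500 = 0.4624
Terminal stock prices: S_uu = 62.5, S_ud = 45, S_dd = 32.4
Terminal payoffs (K − S): max(-22.5, 0) = 0, max(-5, 0) = 0, max(7.6, 0) = 7.6
Node u (S = 50): continuation = e^(−0.06)·[0.4624·0.0000 + 0.5376·0.0000] = 0.0000; exercise value = 0.0000 ≤ continuation, so V_u = 0.0000
Node d (S = 36): continuation = e^(−0.06)·[0.4624·0.0000 + 0.5376·7.6000] = 3.8479; exercise value = 4.0000 > continuation, so V_d = 4.0000 (exercise)
Node 0 (S = 40): continuation = e^(−0.06)·[0.4624·0.0000 + 0.5376·4.0000] = 2.0252; exercise value = 0.0000 ≤ continuation, so V_0 = 2.0252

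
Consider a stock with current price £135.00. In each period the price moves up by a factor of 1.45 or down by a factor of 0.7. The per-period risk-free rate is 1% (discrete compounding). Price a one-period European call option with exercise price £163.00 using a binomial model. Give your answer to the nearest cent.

£13.40

Risk-neutral probability p = (1 + 0.01 − 0.7)/(1.45 − 0.7) = 0.3100/0.7500 = 0.4133
Terminal stock prices: S_u = 195.8, S_d = 94.5
Terminal payoffs (S − K): max(32.75, 0) = 32.75, max(-68.5, 0) = 0
Node 0 (S = 135): V_0 = 1/1.01·[0.4133·32.7500 + 0.5867·0.0000] = 13.4026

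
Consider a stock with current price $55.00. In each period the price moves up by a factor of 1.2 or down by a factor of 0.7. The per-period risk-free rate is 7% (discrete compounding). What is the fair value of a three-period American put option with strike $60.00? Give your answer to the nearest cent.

Risk-neutral probability p = (1 + 0.07 − 0.7)/(1.2 − 0.7) = 0.3700/0.5000 = 0.7400
Terminal stock prices: S_uuu = 95.04, S_uud = 55.44, S_udd = 32.34, S_ddd = 18.86
Terminal payoffs (K − S): max(-35.04, 0) = 0, max(4.56, 0) = 4.56, max(27.66, 0) = 27.66, max(41.14, 0) = 41.14
Node uu (S = 79.2): continuation = 1/1.07·[0.7400·0.0000 + 0.2600·4.5600] = 1.1080; exercise value = 0.0000 ≤ continuation, so V_uu = 1.1080
Node ud (S = 46.2): continuation = 1/1.07·[0.7400·4.5600 + 0.2600·27.6600] = 9.8748; exercise value = 13.8000 > continuation, so V_ud = 13.8000 (exercise)
Node dd (S = 26.95): continuation = 1/1.07·[0.7400·27.6600 + 0.2600·41.1350] = 29.1248; exercise value = 33.0500 > continuation, so V_dd = 33.0500 (exercise)
Node u (S = 66): continuation = 1/1.07·[0.7400·1.1080 + 0.2600·13.8000] = 4.1196; exercise value = 0.0000 ≤ continuation, so V_u = 4.1196
Node d (S = 38.5): continuation = 1/1.07·[0.7400·13.8000 + 0.2600·33.0500] = 17.5748; exercise value = 21.5000 > continuation, so V_d = 21.5000 (exercise)
Node 0 (S = 55): continuation = 1/1.07·[0.7400·4.1196 + 0.2600·21.5000] = 8.0734; exercise value = 5.0000 ≤ continuation, so V_0 = 8.0734

$8.07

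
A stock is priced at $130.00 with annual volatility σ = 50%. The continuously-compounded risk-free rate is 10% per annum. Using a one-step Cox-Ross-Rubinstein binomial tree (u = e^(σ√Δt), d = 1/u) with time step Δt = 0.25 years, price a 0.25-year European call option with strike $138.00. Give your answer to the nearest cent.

CRR parameters: u = e^(σ√Δt) = e^(0.5·√0.25) = 1.2840, d = 1/u = 0.7788
Per-period rate: rΔt = 0.1·0.25 = 0.025, so R = e^0.025 = 1.0253
Risk-neutral probability p = (e^0.025 − 0.7788)/(1.2840 − 0.7788) = 0.2465/0.5052 = 0.4879
Terminal stock prices: S_u = 166.9, S_d = 101.2
Terminal payoffs (S − K): max(28.92, 0) = 28.92, max(-36.76, 0) = 0
Node 0 (S = 130): V_0 = e^(−0.025)·[0.4879·28.9233 + 0.5121·0.0000] = 13.7641

$13.76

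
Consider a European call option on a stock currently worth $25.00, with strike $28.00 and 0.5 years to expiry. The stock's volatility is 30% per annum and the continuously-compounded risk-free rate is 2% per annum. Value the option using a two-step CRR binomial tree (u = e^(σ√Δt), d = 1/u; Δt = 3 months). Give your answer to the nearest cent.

CRR parameters: u = e^(σ√Δt) = e^(0.3·√0.25) = 1.1618, d = 1/u = 0.8607
Per-period rate: rΔt = 0.02·0.25 = 0.005, so R = e^0.005 = 1.0050
Risk-neutral probability p = (e^0.005 − 0.8607)/(1.1618 − 0.8607) = 0.1443/0.3011 = 0.4792
Terminal stock prices: S_uu = 33.75, S_ud = 25, S_dd = 18.52
Terminal payoffs (S − K): max(5.746, 0) = 5.746, max(-3, 0) = 0, max(-9.48, 0) = 0
Node u (S = 29.05): V_u = e^(−0.005)·[0.4792·5.7465 + 0.5208·0.0000] = 2.7401
Node d (S = 21.52): V_d = e^(−0.005)·[0.4792·0.0000 + 0.5208·0.0000] = 0.0000
Node 0 (S = 25): V_0 = e^(−0.005)·[0.4792·2.7401 + 0.5208·0.0000] = 1.3065

$1.31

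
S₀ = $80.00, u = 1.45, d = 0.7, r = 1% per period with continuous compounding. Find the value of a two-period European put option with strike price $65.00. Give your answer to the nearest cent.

$8.70

Risk-neutral probability p = (e^0.01 − 0.7)/(1.45 − 0.7) = 0.3101/0.7500 = 0.4134
Terminal stock prices: S_uu = 168.2, S_ud = 81.2, S_dd = 39.2
Terminal payoffs (K − S): max(-103.2, 0) = 0, max(-16.2, 0) = 0, max(25.8, 0) = 25.8
Node u (S = 116): V_u = e^(−0.01)·[0.4134·0.0000 + 0.5866·0.0000] = 0.0000
Node d (S = 56): V_d = e^(−0.01)·[0.4134·0.0000 + 0.5866·25.8000] = 14.9837
Node 0 (S = 80): V_0 = e^(−0.01)·[0.4134·0.0000 + 0.5866·14.9837] = 8.7020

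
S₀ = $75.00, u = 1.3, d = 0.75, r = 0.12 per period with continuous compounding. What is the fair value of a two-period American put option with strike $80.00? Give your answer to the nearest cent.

Risk-neutral probability p = (e^0.12 − 0.75)/(1.3 − 0.75) = 0.3775/0.5500 = 0.6864
Terminal stock prices: S_uu = 126.8, S_ud = 73.12, S_dd = 42.19
Terminal payoffs (K − S): max(-46.75, 0) = 0, max(6.875, 0) = 6.875, max(37.81, 0) = 37.81
Node u (S = 97.5): continuation = e^(−0.12)·[0.6864·0.0000 + 0.3136·6.8750] = 1.9125; exercise value = 0.0000 ≤ continuation, so V_u = 1.9125
Node d (S = 56.25): continuation = e^(−0.12)·[0.6864·6.8750 + 0.3136·37.8125] = 14.7036; exercise value = 23.7500 > continuation, so V_d = 23.7500 (exercise)
Node 0 (S = 75): continuation = e^(−0.12)·[0.6864·1.9125 + 0.3136·23.7500] = 7.7709; exercise value = 5.0000 ≤ continuation, so V_0 = 7.7709

$7.77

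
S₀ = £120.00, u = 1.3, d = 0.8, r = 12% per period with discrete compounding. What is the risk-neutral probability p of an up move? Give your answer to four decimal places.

Risk-neutral probability p = (1 + 0.12 − 0.8)/(1.3 − 0.8) = 0.3200/0.5000 = 0.6400

p = 0.6400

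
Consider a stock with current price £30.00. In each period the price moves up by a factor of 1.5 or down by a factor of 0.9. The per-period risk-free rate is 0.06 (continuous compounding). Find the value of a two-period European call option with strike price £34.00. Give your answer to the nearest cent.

Risk-neutral probability p = (e^0.06 − 0.9)/(1.5 − 0.9) = 0.1618/0.6000 = 0.2697
Terminal stock prices: S_uu = 67.5, S_ud = 40.5, S_dd = 24.3
Terminal payoffs (S − K): max(33.5, 0) = 33.5, max(6.5, 0) = 6.5, max(-9.7, 0) = 0
Node u (S = 45): V_u = e^(−0.06)·[0.2697·33.5000 + 0.7303·6.5000] = 12.9800
Node d (S = 27): V_d = e^(−0.06)·[0.2697·6.5000 + 0.7303·0.0000] = 1.6511
Node 0 (S = 30): V_0 = e^(−0.06)·[0.2697·12.9800 + 0.7303·1.6511] = 4.4327

£4.43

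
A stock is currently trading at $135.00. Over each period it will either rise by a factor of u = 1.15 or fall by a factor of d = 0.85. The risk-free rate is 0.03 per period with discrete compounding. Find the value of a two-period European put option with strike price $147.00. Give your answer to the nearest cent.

Risk-neutral probability p = (1 + 0.03 − 0.85)/(1.15 − 0.85) = 0.1800/0.3000 = 0.6000
Terminal stock prices: S_uu = 178.5, S_ud = 132, S_dd = 97.54
Terminal payoffs (K − S): max(-31.54, 0) = 0, max(15.04, 0) = 15.04, max(49.46, 0) = 49.46
Node u (S = 155.2): V_u = 1/1.03·[0.6000·0.0000 + 0.4000·15.0375] = 5.8398
Node d (S = 114.8): V_d = 1/1.03·[0.6000·15.0375 + 0.4000·49.4625] = 27.9684
Node 0 (S = 135): V_0 = 1/1.03·[0.6000·5.8398 + 0.4000·27.9684] = 14.2634

$14.26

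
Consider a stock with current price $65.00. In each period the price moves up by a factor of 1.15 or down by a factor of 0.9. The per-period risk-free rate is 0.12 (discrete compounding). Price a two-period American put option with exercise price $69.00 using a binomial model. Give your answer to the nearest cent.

$4.00

Risk-neutral probability p = (1 + 0.12 − 0.9)/(1.15 − 0.9) = 0.2200/0.2500 = 0.8800
Terminal stock prices: S_uu = 85.96, S_ud = 67.28, S_dd = 52.65
Terminal payoffs (K − S): max(-16.96, 0) = 0, max(1.725, 0) = 1.725, max(16.35, 0) = 16.35
Node u (S = 74.75): continuation = 1/1.12·[0.8800·0.0000 + 0.1200·1.7250] = 0.1848; exercise value = 0.0000 ≤ continuation, so V_u = 0.1848
Node d (S = 58.5): continuation = 1/1.12·[0.8800·1.7250 + 0.1200·16.3500] = 3.1071; exercise value = 10.5000 > continuation, so V_d = 10.5000 (exercise)
Node 0 (S = 65): continuation = 1/1.12·[0.8800·0.1848 + 0.1200·10.5000] = 1.2702; exercise value = 4.0000 > continuation, so V_0 = 4.0000 (exercise)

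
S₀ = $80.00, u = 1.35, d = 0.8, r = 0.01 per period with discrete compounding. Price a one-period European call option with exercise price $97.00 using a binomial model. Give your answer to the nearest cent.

Risk-neutral probability p = (1 + 0.01 − 0.8)/(1.35 − 0.8) = 0.2100/0.5500 = 0.3818
Terminal stock prices: S_u = 108, S_d = 64
Terminal payoffs (S − K): max(11, 0) = 11, max(-33, 0) = 0
Node 0 (S = 80): V_0 = 1/1.01·[0.3818·11.0000 + 0.6182·0.0000] = 4.1584

$4.16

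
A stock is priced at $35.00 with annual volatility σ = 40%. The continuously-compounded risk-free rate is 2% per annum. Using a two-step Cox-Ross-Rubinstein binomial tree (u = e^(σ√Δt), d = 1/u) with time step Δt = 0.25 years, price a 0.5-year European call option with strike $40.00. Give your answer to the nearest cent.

CRR parameters: u = e^(σ√Δt) = e^(0.4·√0.25) = 1.2214, d = 1/u = 0.8187
Per-period rate: rΔt = 0.02·0.25 = 0.005, so R = e^0.005 = 1.0050
Risk-neutral probability p = (e^0.005 − 0.8187)/(1.2214 − 0.8187) = 0.1863/0.4027 = 0.4626
Terminal stock prices: S_uu = 52.21, S_ud = 35, S_dd = 23.46
Terminal payoffs (S − K): max(12.21, 0) = 12.21, max(-5, 0) = 0, max(-16.54, 0) = 0
Node u (S = 42.75): V_u = e^(−0.005)·[0.4626·12.2139 + 0.5374·0.0000] = 5.6221
Node d (S = 28.66): V_d = e^(−0.005)·[0.4626·0.0000 + 0.5374·0.0000] = 0.0000
Node 0 (S = 35): V_0 = e^(−0.005)·[0.4626·5.6221 + 0.5374·0.0000] = 2.5879

$2.59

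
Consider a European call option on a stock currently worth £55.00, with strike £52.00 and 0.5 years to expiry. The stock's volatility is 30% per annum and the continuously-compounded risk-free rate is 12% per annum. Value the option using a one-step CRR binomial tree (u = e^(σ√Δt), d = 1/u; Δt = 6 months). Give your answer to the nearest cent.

CRR parameters: u = e^(σ√Δt) = e^(0.3·√0.5) = 1.2363, d = 1/u = 0.8089
Per-period rate: rΔt = 0.12·0.5 = 0.06, so R = e^0.06 = 1.0618
Risk-neutral probability p = (e^0.06 − 0.8089)/(1.2363 − 0.8089) = 0.2530/0.4275 = 0.5918
Terminal stock prices: S_u = 68, S_d = 44.49
Terminal payoffs (S − K): max(16, 0) = 16, max(-7.513, 0) = 0
Node 0 (S = 55): V_0 = e^(−0.06)·[0.5918·15.9971 + 0.4082·0.0000] = 8.9162

£8.92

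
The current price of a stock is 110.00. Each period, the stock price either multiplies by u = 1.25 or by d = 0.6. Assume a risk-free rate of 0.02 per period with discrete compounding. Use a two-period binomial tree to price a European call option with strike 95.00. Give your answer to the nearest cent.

30.85

Risk-neutral probability p = (1 + 0.02 − 0.6)/(1.25 − 0.6) = 0.4200/0.6500 = 0.6462
Terminal stock prices: S_uu = 171.9, S_ud = 82.5, S_dd = 39.6
Terminal payoffs (S − K): max(76.88, 0) = 76.88, max(-12.5, 0) = 0, max(-55.4, 0) = 0
Node u (S = 137.5): V_u = 1/1.02·[0.6462·76.8750 + 0.3538·0.0000] = 48.6991
Node d (S = 66): V_d = 1/1.02·[0.6462·0.0000 + 0.3538·0.0000] = 0.0000
Node 0 (S = 110): V_0 = 1/1.02·[0.6462·48.6991 + 0.3538·0.0000] = 30.8501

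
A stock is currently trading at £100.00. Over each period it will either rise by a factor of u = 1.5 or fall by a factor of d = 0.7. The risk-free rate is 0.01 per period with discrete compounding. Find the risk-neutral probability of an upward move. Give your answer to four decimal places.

Risk-neutral probability p = (1 + 0.01 − 0.7)/(1.5 − 0.7) = 0.3100/0.8000 = 0.3875

p = 0.3875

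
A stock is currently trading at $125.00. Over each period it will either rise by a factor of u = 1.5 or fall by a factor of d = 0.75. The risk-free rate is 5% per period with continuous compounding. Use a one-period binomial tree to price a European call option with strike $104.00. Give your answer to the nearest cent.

$31.91

Risk-neutral probability p = (e^0.05 − 0.75)/(1.5 − 0.75) = 0.3013/0.7500 = 0.4017
Terminal stock prices: S_u = 187.5, S_d = 93.75
Terminal payoffs (S − K): max(83.5, 0) = 83.5, max(-10.25, 0) = 0
Node 0 (S = 125): V_0 = e^(−0.05)·[0.4017·83.5000 + 0.5983·0.0000] = 31.9057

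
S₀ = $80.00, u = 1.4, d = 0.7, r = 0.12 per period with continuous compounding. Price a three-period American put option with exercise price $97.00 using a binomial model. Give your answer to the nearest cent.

Risk-neutral probability p = (e^0.12 − 0.7)/(1.4 − 0.7) = 0.4275/0.7000 = 0.6107
Terminal stock prices: S_uuu = 219.5, S_uud = 109.8, S_udd = 54.88, S_ddd = 27.44
Terminal payoffs (K − S): max(-122.5, 0) = 0, max(-12.76, 0) = 0, max(42.12, 0) = 42.12, max(69.56, 0) = 69.56
Node uu (S = 156.8): continuation = e^(−0.12)·[0.6107·0.0000 + 0.3893·0.0000] = 0.0000; exercise value = 0.0000 ≤ continuation, so V_uu = 0.0000
Node ud (S = 78.4): continuation = e^(−0.12)·[0.6107·0.0000 + 0.3893·42.1200] = 14.5427; exercise value = 18.6000 > continuation, so V_ud = 18.6000 (exercise)
Node dd (S = 39.2): continuation = e^(−0.12)·[0.6107·42.1200 + 0.3893·69.5600] = 46.8313; exercise value = 57.8000 > continuation, so V_dd = 57.8000 (exercise)
Node u (S = 112): continuation = e^(−0.12)·[0.6107·0.0000 + 0.3893·18.6000] = 6.4220; exercise value = 0.0000 ≤ continuation, so V_u = 6.4220
Node d (S = 56): continuation = e^(−0.12)·[0.6107·18.6000 + 0.3893·57.8000] = 30.0313; exercise value = 41.0000 > continuation, so V_d = 41.0000 (exercise)
Node 0 (S = 80): continuation = e^(−0.12)·[0.6107·6.4220 + 0.3893·41.0000] = 17.6345; exercise value = 17.0000 ≤ continuation, so V_0 = 17.6345

$17.63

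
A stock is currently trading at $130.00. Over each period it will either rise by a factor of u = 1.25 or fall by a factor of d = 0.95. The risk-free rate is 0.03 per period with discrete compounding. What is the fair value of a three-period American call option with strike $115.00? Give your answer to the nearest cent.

$26.04

Risk-neutral probability p = (1 + 0.03 − 0.95)/(1.25 − 0.95) = 0.0800/0.3000 = 0.2667
Terminal stock prices: S_uuu = 253.9, S_uud = 193, S_udd = 146.7, S_ddd = 111.5
Terminal payoffs (S − K): max(138.9, 0) = 138.9, max(77.97, 0) = 77.97, max(31.66, 0) = 31.66, max(-3.541, 0) = 0
Node uu (S = 203.1): continuation = 1/1.03·[0.2667·138.9062 + 0.7333·77.9688] = 91.4745; exercise value = 88.1250 ≤ continuation, so V_uu = 91.4745
Node ud (S = 154.4): continuation = 1/1.03·[0.2667·77.9688 + 0.7333·31.6562] = 42.7245; exercise value = 39.3750 ≤ continuation, so V_ud = 42.7245
Node dd (S = 117.3): continuation = 1/1.03·[0.2667·31.6562 + 0.7333·0.0000] = 8.1958; exercise value = 2.3250 ≤ continuation, so V_dd = 8.1958
Node u (S = 162.5): continuation = 1/1.03·[0.2667·91.4745 + 0.7333·42.7245] = 54.1015; exercise value = 47.5000 ≤ continuation, so V_u = 54.1015
Node d (S = 123.5): continuation = 1/1.03·[0.2667·42.7245 + 0.7333·8.1958] = 16.8966; exercise value = 8.5000 ≤ continuation, so V_d = 16.8966
Node 0 (S = 130): continuation = 1/1.03·[0.2667·54.1015 + 0.7333·16.8966] = 26.0368; exercise value = 15.0000 ≤ continuation, so V_0 = 26.0368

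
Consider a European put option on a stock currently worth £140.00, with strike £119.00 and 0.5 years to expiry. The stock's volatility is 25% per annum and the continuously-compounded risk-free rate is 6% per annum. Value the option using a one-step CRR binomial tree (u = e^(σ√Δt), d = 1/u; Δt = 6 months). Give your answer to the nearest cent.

CRR parameters: u = e^(σ√Δt) = e^(0.25·√0.5) = 1.1934, d = 1/u = 0.8380
Per-period rate: rΔt = 0.06·0.5 = 0.03, so R = e^0.03 = 1.0305
Risk-neutral probability p = (e^0.03 − 0.8380)/(1.1934 − 0.8380) = 0.1925/0.3554 = 0.5416
Terminal stock prices: S_u = 167.1, S_d = 117.3
Terminal payoffs (K − S): max(-48.07, 0) = 0, max(1.685, 0) = 1.685
Node 0 (S = 140): V_0 = e^(−0.03)·[0.5416·0.0000 + 0.4584·1.6846] = 0.7494

£0.75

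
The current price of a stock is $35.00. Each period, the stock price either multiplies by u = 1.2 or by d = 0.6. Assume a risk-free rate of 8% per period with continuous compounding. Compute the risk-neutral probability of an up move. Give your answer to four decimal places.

Risk-neutral probability p = (e^0.08 − 0.6)/(1.2 − 0.6) = 0.4833/0.6000 = 0.8055

p = 0.8055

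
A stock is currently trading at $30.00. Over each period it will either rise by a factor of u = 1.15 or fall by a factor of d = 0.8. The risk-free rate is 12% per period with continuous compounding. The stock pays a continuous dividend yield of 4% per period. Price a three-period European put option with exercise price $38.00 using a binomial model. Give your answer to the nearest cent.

$2.73

Per-period risk-free factor R = e^0.12 = 1.1275; dividend-adjusted growth = e^(0.12−0.04) = 1.0833.
Risk-neutral probability p = (1.0833 − 0.8)/(1.15 − 0.8) = 0.2833/0.3500 = 0.8094
Terminal stock prices: S_uuu = 45.63, S_uud = 31.74, S_udd = 22.08, S_ddd = 15.36
Terminal payoffs (K − S): max(-7.626, 0) = 0, max(6.26, 0) = 6.26, max(15.92, 0) = 15.92, max(22.64, 0) = 22.64
Node uu (S = 39.67): V_uu = e^(−0.12)·[0.8094·0.0000 + 0.1906·6.2600] = 1.0583
Node ud (S = 27.6): V_ud = e^(−0.12)·[0.8094·6.2600 + 0.1906·15.9200] = 7.1852
Node dd (S = 19.2): V_dd = e^(−0.12)·[0.8094·15.9200 + 0.1906·22.6400] = 15.2558
Node u (S = 34.5): V_u = e^(−0.12)·[0.8094·1.0583 + 0.1906·7.1852] = 1.9744
Node d (S = 24): V_d = e^(−0.12)·[0.8094·7.1852 + 0.1906·15.2558] = 7.7371
Node 0 (S = 30): V_0 = e^(−0.12)·[0.8094·1.9744 + 0.1906·7.7371] = 2.7253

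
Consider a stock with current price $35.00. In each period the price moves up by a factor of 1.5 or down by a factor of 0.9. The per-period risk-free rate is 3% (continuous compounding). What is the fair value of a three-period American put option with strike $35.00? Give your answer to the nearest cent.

Risk-neutral probability p = (e^0.03 − 0.9)/(1.5 − 0.9) = 0.1305/0.6000 = 0.2174
Terminal stock prices: S_uuu = 118.1, S_uud = 70.88, S_udd = 42.53, S_ddd = 25.52
Terminal payoffs (K − S): max(-83.12, 0) = 0, max(-35.88, 0) = 0, max(-7.525, 0) = 0, max(9.485, 0) = 9.485
Node uu (S = 78.75): continuation = e^(−0.03)·[0.2174·0.0000 + 0.7826·0.0000] = 0.0000; exercise value = 0.0000 ≤ continuation, so V_uu = 0.0000
Node ud (S = 47.25): continuation = e^(−0.03)·[0.2174·0.0000 + 0.7826·0.0000] = 0.0000; exercise value = 0.0000 ≤ continuation, so V_ud = 0.0000
Node dd (S = 28.35): continuation = e^(−0.03)·[0.2174·0.0000 + 0.7826·9.4850] = 7.2034; exercise value = 6.6500 ≤ continuation, so V_dd = 7.2034
Node u (S = 52.5): continuation = e^(−0.03)·[0.2174·0.0000 + 0.7826·0.0000] = 0.0000; exercise value = 0.0000 ≤ continuation, so V_u = 0.0000
Node d (S = 31.5): continuation = e^(−0.03)·[0.2174·0.0000 + 0.7826·7.2034] = 5.4706; exercise value = 3.5000 ≤ continuation, so V_d = 5.4706
Node 0 (S = 35): continuation = e^(−0.03)·[0.2174·0.0000 + 0.7826·5.4706] = 4.1546; exercise value = 0.0000 ≤ continuation, so V_0 = 4.1546

$4.15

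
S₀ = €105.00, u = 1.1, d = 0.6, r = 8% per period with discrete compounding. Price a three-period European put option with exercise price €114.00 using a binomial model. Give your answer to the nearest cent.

€3.59

Risk-neutral probability p = (1 + 0.08 − 0.6)/(1.1 − 0.6) = 0.4800/0.5000 = 0.9600
Terminal stock prices: S_uuu = 139.8, S_uud = 76.23, S_udd = 41.58, S_ddd = 22.68
Terminal payoffs (K − S): max(-25.76, 0) = 0, max(37.77, 0) = 37.77, max(72.42, 0) = 72.42, max(91.32, 0) = 91.32
Node uu (S = 127.1): V_uu = 1/1.08·[0.9600·0.0000 + 0.0400·37.7700] = 1.3989
Node ud (S = 69.3): V_ud = 1/1.08·[0.9600·37.7700 + 0.0400·72.4200] = 36.2556
Node dd (S = 37.8): V_dd = 1/1.08·[0.9600·72.4200 + 0.0400·91.3200] = 67.7556
Node u (S = 115.5): V_u = 1/1.08·[0.9600·1.3989 + 0.0400·36.2556] = 2.5863
Node d (S = 63): V_d = 1/1.08·[0.9600·36.2556 + 0.0400·67.7556] = 34.7366
Node 0 (S = 105): V_0 = 1/1.08·[0.9600·2.5863 + 0.0400·34.7366] = 3.5854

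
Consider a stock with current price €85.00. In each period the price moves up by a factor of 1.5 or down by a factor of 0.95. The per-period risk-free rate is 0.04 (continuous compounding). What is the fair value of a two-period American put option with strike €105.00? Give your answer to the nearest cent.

Risk-neutral probability p = (e^0.04 − 0.95)/(1.5 − 0.95) = 0.0908/0.5500 = 0.1651
Terminal stock prices: S_uu = 191.2, S_ud = 121.1, S_dd = 76.71
Terminal payoffs (K − S): max(-86.25, 0) = 0, max(-16.12, 0) = 0, max(28.29, 0) = 28.29
Node u (S = 127.5): continuation = e^(−0.04)·[0.1651·0.0000 + 0.8349·0.0000] = 0.0000; exercise value = 0.0000 ≤ continuation, so V_u = 0.0000
Node d (S = 80.75): continuation = e^(−0.04)·[0.1651·0.0000 + 0.8349·28.2875] = 22.6909; exercise value = 24.2500 > continuation, so V_d = 24.2500 (exercise)
Node 0 (S = 85): continuation = e^(−0.04)·[0.1651·0.0000 + 0.8349·24.2500] = 19.4522; exercise value = 20.0000 > continuation, so V_0 = 20.0000 (exercise)

€20.00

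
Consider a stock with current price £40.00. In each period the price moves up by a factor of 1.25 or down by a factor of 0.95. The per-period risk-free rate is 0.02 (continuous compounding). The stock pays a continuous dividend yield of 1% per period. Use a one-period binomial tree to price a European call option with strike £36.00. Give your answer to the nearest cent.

Per-period risk-free factor R = e^0.02 = 1.0202; dividend-adjusted growth = e^(0.02−0.01) = 1.0101.
Risk-neutral probability p = (1.0101 − 0.95)/(1.25 − 0.95) = 0.0601/0.3000 = 0.2002
Terminal stock prices: S_u = 50, S_d = 38
Terminal payoffs (S − K): max(14, 0) = 14, max(2, 0) = 2
Node 0 (S = 40): V_0 = e^(−0.02)·[0.2002·14.0000 + 0.7998·2.0000] = 4.3148

£4.31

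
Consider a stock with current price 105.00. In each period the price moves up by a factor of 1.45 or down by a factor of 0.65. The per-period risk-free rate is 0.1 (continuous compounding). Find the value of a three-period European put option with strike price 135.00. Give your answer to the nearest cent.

Risk-neutral probability p = (e^0.1 − 0.65)/(1.45 − 0.65) = 0.4552/0.8000 = 0.5690
Terminal stock prices: S_uuu = 320.1, S_uud = 143.5, S_udd = 64.33, S_ddd = 28.84
Terminal payoffs (K − S): max(-185.1, 0) = 0, max(-8.496, 0) = 0, max(70.67, 0) = 70.67, max(106.2, 0) = 106.2
Node uu (S = 220.8): V_uu = e^(−0.1)·[0.5690·0.0000 + 0.4310·0.0000] = 0.0000
Node ud (S = 98.96): V_ud = e^(−0.1)·[0.5690·0.0000 + 0.4310·70.6744] = 27.5643
Node dd (S = 44.36): V_dd = e^(−0.1)·[0.5690·70.6744 + 0.4310·106.1644] = 77.7906
Node u (S = 152.2): V_u = e^(−0.1)·[0.5690·0.0000 + 0.4310·27.5643] = 10.7506
Node d (S = 68.25): V_d = e^(−0.1)·[0.5690·27.5643 + 0.4310·77.7906] = 44.5303
Node 0 (S = 105): V_0 = e^(−0.1)·[0.5690·10.7506 + 0.4310·44.5303] = 22.9022

22.90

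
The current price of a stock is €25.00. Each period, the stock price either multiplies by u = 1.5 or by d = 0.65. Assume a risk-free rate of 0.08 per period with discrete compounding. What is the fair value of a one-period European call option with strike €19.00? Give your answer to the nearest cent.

€8.67

Risk-neutral probability p = (1 + 0.08 − 0.65)/(1.5 − 0.65) = 0.4300/0.8500 = 0.5059
Terminal stock prices: S_u = 37.5, S_d = 16.25
Terminal payoffs (S − K): max(18.5, 0) = 18.5, max(-2.75, 0) = 0
Node 0 (S = 25): V_0 = 1/1.08·[0.5059·18.5000 + 0.4941·0.0000] = 8.6656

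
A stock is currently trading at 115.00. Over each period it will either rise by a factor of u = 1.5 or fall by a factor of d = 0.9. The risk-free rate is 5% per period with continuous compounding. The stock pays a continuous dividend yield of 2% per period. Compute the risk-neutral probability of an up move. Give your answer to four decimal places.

Per-period risk-free factor R = e^0.05 = 1.0513; dividend-adjusted growth = e^(0.05−0.02) = 1.0305.
Risk-neutral probability p = (1.0305 − 0.9)/(1.5 − 0.9) = 0.1305/0.6000 = 0.2174

p = 0.2174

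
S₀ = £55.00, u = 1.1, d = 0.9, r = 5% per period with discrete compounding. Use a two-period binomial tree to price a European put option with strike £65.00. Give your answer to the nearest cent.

Risk-neutral probability p = (1 + 0.05 − 0.9)/(1.1 − 0.9) = 0.1500/0.2000 = 0.7500
Terminal stock prices: S_uu = 66.55, S_ud = 54.45, S_dd = 44.55
Terminal payoffs (K − S): max(-1.55, 0) = 0, max(10.55, 0) = 10.55, max(20.45, 0) = 20.45
Node u (S = 60.5): V_u = 1/1.05·[0.7500·0.0000 + 0.2500·10.5500] = 2.5119
Node d (S = 49.5): V_d = 1/1.05·[0.7500·10.5500 + 0.2500·20.4500] = 12.4048
Node 0 (S = 55): V_0 = 1/1.05·[0.7500·2.5119 + 0.2500·12.4048] = 4.7477

£4.75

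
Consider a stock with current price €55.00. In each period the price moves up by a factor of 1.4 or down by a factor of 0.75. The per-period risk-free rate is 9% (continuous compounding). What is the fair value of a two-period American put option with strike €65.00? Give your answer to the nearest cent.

Risk-neutral probability p = (e^0.09 − 0.75)/(1.4 − 0.75) = 0.3442/0.6500 = 0.5295
Terminal stock prices: S_uu = 107.8, S_ud = 57.75, S_dd = 30.94
Terminal payoffs (K − S): max(-42.8, 0) = 0, max(7.25, 0) = 7.25, max(34.06, 0) = 34.06
Node u (S = 77): continuation = e^(−0.09)·[0.5295·0.0000 + 0.4705·7.2500] = 3.1175; exercise value = 0.0000 ≤ continuation, so V_u = 3.1175
Node d (S = 41.25): continuation = e^(−0.09)·[0.5295·7.2500 + 0.4705·34.0625] = 18.1555; exercise value = 23.7500 > continuation, so V_d = 23.7500 (exercise)
Node 0 (S = 55): continuation = e^(−0.09)·[0.5295·3.1175 + 0.4705·23.7500] = 11.7213; exercise value = 10.0000 ≤ continuation, so V_0 = 11.7213

€11.72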